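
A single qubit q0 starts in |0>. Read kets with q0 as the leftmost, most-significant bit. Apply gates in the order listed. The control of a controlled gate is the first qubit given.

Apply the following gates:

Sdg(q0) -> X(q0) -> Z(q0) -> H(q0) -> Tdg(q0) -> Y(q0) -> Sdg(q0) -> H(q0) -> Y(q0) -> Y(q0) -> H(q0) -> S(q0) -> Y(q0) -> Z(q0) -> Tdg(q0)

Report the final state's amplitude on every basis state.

After the circuit, the state carries amplitude -sqrt(2)/2 on |0>, sqrt(2)*I/2 on |1>.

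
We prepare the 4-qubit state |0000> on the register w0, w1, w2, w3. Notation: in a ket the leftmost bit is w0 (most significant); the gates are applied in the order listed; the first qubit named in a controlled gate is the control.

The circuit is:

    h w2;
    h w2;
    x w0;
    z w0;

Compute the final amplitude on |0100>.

|0100> carries amplitude 0 in the final state.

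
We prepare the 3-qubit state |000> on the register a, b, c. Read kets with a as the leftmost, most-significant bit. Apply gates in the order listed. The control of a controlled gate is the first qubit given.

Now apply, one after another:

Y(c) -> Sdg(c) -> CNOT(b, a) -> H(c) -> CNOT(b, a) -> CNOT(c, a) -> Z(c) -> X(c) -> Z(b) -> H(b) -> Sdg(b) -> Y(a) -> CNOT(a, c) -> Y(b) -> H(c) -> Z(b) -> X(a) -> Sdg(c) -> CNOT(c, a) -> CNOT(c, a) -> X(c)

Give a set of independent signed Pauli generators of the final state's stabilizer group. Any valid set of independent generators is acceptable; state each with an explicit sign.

The final state is stabilized by the group generated by -XII, +IYI, +IIY; other independent generating sets are equally valid.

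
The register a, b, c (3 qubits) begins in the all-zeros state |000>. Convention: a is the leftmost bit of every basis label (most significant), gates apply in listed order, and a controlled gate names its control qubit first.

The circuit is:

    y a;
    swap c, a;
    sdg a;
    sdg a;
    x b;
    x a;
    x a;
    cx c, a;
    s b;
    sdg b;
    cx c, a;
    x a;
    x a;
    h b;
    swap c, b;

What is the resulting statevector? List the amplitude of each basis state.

After the circuit, the state carries amplitude sqrt(2)*I/2 on |010>, -sqrt(2)*I/2 on |011>, and 0 on every other basis state. Key observation: gates 6-13 undo each other exactly, leaving only the rest of the circuit to track.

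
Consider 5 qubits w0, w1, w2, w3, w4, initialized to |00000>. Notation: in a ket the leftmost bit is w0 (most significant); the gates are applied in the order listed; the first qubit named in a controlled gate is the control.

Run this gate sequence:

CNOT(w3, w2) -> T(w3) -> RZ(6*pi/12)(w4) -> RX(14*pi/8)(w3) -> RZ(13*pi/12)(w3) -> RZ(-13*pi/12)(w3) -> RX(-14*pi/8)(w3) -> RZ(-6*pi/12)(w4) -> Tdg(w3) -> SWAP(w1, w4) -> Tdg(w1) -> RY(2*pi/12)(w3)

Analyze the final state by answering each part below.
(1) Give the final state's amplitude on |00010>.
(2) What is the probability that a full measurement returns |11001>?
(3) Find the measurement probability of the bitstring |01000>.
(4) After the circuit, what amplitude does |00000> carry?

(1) |00010> carries amplitude -sqrt(2)/4 + sqrt(6)/4 in the final state. Key observation: steps 2-9 multiply out to the identity, so the circuit reduces to the remaining gates.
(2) Outcome |11001> occurs with probability 0.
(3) The probability of measuring |01000> is 0.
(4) |00000> carries amplitude sqrt(2)/4 + sqrt(6)/4 in the final state.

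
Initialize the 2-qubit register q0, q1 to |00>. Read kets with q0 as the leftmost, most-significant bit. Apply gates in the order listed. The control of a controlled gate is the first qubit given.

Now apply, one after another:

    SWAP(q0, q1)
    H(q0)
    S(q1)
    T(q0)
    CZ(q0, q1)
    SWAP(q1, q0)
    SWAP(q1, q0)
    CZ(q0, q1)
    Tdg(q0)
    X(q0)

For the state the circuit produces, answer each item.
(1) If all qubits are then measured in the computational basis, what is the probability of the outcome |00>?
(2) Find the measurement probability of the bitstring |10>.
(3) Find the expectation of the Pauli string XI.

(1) Outcome |00> occurs with probability 1/2. Key observation: the block from step 4 through step 9 cancels to the identity and can be dropped.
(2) The probability of measuring |10> is 1/2.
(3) The observable XI averages to 1.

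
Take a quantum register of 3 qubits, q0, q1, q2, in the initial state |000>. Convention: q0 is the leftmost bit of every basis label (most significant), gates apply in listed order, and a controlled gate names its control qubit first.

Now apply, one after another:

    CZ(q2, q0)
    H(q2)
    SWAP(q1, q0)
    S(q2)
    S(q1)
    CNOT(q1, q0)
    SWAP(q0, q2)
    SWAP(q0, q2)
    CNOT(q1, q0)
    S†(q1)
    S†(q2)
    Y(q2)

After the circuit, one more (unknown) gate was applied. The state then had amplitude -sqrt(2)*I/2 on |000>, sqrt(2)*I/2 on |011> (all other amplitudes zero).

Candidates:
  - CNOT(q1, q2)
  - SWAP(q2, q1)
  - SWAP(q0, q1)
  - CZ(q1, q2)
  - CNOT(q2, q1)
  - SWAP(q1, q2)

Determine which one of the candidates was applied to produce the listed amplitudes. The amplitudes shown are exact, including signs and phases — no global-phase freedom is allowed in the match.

It was CNOT(q2, q1) that produced the state shown. Key observation: gates 4-11 undo each other exactly, leaving only the rest of the circuit to track.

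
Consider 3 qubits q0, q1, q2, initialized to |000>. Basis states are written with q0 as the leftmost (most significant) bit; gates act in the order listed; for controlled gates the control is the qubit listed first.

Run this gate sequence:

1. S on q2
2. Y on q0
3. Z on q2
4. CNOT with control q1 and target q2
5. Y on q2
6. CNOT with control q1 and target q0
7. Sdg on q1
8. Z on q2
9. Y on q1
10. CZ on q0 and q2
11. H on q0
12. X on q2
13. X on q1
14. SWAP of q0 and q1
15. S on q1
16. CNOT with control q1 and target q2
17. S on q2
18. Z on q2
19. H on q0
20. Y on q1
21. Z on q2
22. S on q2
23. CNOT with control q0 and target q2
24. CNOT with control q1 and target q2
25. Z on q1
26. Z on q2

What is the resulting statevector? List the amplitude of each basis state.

The final amplitudes are 0 on |000>, I/2 on |001>, 0 on |010>, 1/2 on |011>, -I/2 on |100>, 0 on |101>, -1/2 on |110>, 0 on |111>.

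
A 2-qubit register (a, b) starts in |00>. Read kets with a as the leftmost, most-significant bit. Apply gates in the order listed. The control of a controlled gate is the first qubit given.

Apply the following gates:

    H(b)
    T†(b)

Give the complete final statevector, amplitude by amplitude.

The resulting statevector has amplitude sqrt(2)/2 on |00>, -sqrt(2)*exp(3*I*pi/4)/2 on |01>, 0 on |10>, 0 on |11>.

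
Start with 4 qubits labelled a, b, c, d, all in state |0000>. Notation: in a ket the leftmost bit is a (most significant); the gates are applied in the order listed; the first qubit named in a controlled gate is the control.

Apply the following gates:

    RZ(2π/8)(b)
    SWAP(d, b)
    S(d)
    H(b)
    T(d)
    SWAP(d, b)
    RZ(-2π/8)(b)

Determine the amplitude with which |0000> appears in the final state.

The final state's coefficient on |0000> equals sqrt(2)/2.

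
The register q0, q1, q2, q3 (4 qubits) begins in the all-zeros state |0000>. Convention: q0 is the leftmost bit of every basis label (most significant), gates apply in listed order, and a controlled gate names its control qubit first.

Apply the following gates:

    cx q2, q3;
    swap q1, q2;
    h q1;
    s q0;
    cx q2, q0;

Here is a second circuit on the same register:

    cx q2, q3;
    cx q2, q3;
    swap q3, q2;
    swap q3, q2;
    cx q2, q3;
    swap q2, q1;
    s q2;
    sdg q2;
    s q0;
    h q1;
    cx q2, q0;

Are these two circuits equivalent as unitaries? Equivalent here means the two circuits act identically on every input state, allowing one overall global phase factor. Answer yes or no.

Yes — the two circuits implement the same unitary up to a global phase.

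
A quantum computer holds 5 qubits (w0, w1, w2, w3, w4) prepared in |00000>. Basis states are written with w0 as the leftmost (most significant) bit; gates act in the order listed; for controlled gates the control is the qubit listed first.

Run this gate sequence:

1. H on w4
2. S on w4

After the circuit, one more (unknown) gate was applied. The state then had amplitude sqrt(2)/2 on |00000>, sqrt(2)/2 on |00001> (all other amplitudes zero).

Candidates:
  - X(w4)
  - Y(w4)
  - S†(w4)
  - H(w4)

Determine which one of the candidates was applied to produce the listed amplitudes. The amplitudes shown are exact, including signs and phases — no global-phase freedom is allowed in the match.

The unique candidate consistent with the amplitudes is S†(w4).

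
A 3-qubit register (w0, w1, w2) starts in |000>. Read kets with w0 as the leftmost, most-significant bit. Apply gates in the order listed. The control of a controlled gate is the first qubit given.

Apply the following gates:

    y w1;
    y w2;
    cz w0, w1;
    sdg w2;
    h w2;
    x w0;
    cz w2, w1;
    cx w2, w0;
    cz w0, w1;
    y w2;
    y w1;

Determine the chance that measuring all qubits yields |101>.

The probability of measuring |101> is 1/2.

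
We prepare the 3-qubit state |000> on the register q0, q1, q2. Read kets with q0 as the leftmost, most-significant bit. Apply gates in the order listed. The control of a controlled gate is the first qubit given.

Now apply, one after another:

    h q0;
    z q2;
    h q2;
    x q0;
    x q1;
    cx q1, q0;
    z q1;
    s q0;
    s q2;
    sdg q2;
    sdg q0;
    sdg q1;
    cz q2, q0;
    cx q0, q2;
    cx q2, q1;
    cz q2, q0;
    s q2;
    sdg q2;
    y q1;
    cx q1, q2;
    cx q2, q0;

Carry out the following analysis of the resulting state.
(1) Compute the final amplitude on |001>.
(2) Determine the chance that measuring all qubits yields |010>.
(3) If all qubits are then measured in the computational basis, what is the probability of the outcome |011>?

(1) The amplitude on |001> is 0.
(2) A full measurement returns |010> with probability 1/4.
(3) A full measurement returns |011> with probability 0.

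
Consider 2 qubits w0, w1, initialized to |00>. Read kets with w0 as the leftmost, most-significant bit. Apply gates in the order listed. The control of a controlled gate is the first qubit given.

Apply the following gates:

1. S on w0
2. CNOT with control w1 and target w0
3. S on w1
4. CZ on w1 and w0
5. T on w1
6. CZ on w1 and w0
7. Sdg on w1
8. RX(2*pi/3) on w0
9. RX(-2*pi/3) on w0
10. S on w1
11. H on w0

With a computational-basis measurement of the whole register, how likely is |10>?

A full measurement returns |10> with probability 1/2. Key observation: the block from step 7 through step 10 cancels to the identity and can be dropped.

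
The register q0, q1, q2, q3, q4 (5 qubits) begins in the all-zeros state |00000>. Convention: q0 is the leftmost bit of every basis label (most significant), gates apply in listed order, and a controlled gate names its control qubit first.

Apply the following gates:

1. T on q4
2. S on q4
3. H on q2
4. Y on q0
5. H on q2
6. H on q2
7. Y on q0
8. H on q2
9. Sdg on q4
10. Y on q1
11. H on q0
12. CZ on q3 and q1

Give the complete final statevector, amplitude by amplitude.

After the circuit, the state carries amplitude sqrt(2)*I/2 on |01000>, sqrt(2)*I/2 on |11000>, and 0 on every other basis state.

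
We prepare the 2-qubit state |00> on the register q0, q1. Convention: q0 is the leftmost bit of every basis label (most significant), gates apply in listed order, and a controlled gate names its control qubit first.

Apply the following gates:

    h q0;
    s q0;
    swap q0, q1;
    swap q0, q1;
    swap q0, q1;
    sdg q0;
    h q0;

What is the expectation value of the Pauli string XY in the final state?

The expectation value of XY is 1.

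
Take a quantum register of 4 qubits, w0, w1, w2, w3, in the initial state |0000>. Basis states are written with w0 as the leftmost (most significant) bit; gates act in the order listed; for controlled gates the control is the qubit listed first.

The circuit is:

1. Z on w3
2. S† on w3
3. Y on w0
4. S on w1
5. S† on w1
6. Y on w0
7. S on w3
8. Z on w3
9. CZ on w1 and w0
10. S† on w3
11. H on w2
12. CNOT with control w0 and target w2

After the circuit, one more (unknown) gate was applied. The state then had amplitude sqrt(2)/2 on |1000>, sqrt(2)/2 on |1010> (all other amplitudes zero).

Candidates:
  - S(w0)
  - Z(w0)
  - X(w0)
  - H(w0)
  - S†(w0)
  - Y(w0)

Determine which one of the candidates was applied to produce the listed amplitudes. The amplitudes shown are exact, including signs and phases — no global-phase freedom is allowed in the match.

The applied gate was X(w0). Key observation: steps 1-8 multiply out to the identity, so the circuit reduces to the remaining gates.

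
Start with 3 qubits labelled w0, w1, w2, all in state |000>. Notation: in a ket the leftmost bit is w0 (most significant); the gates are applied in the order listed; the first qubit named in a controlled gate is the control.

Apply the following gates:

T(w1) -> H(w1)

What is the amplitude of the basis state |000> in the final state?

The amplitude on |000> is sqrt(2)/2.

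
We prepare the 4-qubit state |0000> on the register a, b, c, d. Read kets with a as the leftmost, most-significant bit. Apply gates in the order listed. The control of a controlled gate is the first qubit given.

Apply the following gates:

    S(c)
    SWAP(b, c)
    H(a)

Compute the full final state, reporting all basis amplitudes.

The resulting statevector has amplitude sqrt(2)/2 on |0000>, sqrt(2)/2 on |1000>, and 0 on every other basis state.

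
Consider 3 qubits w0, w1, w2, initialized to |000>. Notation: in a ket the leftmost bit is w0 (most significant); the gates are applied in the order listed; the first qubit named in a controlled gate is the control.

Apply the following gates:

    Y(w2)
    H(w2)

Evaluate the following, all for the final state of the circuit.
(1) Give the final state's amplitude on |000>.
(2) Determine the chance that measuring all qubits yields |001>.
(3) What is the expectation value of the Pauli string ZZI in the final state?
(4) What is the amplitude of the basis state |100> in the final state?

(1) The final state's coefficient on |000> equals sqrt(2)*I/2.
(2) The probability of measuring |001> is 1/2.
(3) The observable ZZI averages to 1.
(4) The final state's coefficient on |100> equals 0.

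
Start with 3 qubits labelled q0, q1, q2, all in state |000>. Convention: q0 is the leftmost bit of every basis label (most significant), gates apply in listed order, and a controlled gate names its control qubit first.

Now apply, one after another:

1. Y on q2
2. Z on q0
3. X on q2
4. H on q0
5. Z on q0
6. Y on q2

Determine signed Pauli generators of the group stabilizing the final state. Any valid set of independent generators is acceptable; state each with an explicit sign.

The final state is stabilized by the group generated by -XII, +IZI, -IIZ; other independent generating sets are equally valid.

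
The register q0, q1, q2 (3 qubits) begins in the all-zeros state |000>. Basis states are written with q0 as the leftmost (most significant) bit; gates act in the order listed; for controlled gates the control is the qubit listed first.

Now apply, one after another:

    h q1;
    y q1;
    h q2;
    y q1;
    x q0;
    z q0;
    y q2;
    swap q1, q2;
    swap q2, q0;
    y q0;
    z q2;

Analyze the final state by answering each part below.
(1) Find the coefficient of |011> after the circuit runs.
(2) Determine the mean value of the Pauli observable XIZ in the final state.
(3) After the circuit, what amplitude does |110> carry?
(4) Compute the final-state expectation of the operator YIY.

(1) The final state's coefficient on |011> equals 1/2.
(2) In the final state, XIZ has expectation 1.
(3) |110> carries amplitude 0 in the final state.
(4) In the final state, YIY has expectation 0.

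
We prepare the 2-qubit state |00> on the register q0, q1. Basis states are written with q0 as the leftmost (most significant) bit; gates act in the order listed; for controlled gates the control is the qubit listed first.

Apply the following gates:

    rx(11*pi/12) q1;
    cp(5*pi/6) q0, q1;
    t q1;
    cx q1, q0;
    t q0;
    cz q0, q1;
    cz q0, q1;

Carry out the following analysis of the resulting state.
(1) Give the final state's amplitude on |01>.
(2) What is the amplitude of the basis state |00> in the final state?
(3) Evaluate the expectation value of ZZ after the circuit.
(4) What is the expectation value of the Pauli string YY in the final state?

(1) The final state's coefficient on |01> equals 0. Key observation: gates 6-7 undo each other exactly, leaving only the rest of the circuit to track.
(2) The amplitude on |00> is -sqrt(6 - 3*sqrt(2))/4 + sqrt(sqrt(2) + 2)/4.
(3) The expectation value of ZZ is 1.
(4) The expectation value of YY is -sqrt(6)/4 + sqrt(2)/4.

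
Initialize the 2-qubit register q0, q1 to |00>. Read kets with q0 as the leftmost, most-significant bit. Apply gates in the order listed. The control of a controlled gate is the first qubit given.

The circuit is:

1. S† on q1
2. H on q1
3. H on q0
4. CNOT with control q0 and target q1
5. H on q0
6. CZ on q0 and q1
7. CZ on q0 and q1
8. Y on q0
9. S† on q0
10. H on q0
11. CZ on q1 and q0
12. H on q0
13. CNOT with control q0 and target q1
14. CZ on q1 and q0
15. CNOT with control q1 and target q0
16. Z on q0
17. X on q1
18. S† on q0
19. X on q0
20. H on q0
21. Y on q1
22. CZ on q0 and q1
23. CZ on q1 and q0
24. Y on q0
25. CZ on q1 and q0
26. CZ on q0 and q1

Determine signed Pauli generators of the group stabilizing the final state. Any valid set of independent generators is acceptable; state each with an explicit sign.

The stabilizer group can be generated by -YI, -IZ, among other valid generating sets.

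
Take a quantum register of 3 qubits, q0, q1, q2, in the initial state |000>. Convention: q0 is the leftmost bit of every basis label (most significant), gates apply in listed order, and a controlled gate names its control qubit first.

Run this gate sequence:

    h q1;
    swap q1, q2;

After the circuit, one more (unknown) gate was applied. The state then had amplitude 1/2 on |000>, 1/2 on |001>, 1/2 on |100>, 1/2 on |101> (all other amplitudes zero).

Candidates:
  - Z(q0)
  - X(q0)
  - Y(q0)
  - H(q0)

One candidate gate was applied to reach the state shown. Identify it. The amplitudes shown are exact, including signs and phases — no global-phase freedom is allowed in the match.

The applied gate was H(q0).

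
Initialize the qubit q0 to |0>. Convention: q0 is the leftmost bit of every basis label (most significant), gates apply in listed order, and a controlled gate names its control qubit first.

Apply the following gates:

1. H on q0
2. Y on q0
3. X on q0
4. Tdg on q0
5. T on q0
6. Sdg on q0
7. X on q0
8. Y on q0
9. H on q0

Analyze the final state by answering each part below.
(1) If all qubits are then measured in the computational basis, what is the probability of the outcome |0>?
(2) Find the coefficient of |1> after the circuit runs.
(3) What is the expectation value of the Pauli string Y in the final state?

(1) The probability of measuring |0> is 1/2.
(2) |1> carries amplitude 1/2 + I/2 in the final state.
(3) The observable Y averages to 1.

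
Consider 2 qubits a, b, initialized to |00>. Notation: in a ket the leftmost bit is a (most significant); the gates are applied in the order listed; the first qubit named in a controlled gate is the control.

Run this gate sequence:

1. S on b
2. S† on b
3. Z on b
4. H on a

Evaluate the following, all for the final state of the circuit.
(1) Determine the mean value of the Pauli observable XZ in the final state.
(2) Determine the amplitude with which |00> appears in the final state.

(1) The expectation value of XZ is 1. Key observation: steps 1-2 multiply out to the identity, so the circuit reduces to the remaining gates.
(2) The final state's coefficient on |00> equals sqrt(2)/2.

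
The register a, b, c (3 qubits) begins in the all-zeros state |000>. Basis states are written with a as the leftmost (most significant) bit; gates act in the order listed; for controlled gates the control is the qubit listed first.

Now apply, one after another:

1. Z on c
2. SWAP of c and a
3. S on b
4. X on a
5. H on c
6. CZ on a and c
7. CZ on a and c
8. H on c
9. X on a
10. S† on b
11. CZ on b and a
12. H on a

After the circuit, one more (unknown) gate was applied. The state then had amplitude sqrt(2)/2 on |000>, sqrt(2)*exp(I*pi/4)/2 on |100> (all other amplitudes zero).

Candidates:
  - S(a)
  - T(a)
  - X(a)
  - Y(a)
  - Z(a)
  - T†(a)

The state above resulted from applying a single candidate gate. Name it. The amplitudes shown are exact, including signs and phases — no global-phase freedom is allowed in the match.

The applied gate was T(a). Key observation: the block from step 3 through step 10 cancels to the identity and can be dropped.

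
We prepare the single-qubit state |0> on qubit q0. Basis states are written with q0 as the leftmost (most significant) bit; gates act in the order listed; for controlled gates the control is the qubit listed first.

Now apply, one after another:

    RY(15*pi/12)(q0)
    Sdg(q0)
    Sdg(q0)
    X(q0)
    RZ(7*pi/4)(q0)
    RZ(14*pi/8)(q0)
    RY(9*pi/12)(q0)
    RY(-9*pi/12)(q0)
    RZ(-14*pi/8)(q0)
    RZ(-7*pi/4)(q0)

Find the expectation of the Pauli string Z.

The observable Z averages to sqrt(2)/2. Key observation: steps 5-10 multiply out to the identity, so the circuit reduces to the remaining gates.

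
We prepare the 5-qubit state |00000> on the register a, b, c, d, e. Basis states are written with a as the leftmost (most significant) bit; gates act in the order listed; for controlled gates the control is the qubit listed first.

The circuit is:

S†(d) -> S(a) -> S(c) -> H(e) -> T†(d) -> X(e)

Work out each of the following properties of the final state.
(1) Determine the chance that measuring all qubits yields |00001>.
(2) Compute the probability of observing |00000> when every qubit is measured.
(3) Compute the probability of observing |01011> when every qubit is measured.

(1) Outcome |00001> occurs with probability 1/2.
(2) A full measurement returns |00000> with probability 1/2.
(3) A full measurement returns |01011> with probability 0.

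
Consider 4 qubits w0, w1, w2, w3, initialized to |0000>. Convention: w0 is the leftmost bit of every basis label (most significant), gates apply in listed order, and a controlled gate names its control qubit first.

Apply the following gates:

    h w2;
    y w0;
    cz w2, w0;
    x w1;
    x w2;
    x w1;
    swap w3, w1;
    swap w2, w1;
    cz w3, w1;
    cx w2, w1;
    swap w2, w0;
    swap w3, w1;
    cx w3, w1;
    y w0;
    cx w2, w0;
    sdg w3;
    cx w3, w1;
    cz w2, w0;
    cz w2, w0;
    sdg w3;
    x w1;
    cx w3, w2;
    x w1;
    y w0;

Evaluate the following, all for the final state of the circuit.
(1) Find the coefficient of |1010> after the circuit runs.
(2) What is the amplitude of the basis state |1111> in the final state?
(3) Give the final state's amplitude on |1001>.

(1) |1010> carries amplitude sqrt(2)*I/2 in the final state.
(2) The amplitude on |1111> is 0.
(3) The amplitude on |1001> is sqrt(2)*I/2.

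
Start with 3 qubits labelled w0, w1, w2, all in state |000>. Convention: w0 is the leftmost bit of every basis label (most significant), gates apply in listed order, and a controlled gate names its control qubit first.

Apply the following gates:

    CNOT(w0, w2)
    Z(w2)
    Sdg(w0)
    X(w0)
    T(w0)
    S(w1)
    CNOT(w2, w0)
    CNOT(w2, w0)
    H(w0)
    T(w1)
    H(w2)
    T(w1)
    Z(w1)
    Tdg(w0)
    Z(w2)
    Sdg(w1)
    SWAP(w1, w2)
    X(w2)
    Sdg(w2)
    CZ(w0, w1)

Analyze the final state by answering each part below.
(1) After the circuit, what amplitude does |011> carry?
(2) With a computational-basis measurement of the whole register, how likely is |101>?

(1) The amplitude on |011> is exp(3*I*pi/4)/2.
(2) Outcome |101> occurs with probability 1/4.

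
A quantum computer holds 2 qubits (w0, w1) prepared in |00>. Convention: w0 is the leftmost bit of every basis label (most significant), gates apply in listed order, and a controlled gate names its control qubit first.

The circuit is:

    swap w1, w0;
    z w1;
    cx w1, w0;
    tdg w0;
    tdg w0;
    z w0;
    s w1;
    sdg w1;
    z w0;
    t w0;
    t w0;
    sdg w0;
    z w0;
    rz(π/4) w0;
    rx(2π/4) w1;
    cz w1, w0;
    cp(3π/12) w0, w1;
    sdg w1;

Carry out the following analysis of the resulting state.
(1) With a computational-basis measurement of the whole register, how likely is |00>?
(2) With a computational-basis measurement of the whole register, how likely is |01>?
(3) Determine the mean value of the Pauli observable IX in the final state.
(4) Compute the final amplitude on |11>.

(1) The probability of measuring |00> is 1/2. Key observation: gates 4-11 undo each other exactly, leaving only the rest of the circuit to track.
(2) The probability of measuring |01> is 1/2.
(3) In the final state, IX has expectation -1.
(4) |11> carries amplitude 0 in the final state.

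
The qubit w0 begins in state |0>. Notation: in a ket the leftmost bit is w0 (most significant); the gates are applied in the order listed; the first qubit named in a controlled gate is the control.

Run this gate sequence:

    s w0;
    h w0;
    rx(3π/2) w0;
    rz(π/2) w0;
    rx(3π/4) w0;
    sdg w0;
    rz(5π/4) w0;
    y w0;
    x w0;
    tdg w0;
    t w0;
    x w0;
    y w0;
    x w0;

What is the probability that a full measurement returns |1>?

A full measurement returns |1> with probability sqrt(2)/4 + 1/2. Key observation: steps 8-13 multiply out to the identity, so the circuit reduces to the remaining gates.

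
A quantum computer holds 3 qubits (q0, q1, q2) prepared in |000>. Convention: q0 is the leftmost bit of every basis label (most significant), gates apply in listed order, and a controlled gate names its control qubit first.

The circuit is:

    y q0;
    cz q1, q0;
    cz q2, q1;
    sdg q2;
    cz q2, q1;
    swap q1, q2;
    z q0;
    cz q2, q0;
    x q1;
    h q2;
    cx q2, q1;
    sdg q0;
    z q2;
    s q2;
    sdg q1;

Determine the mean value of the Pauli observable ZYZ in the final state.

The expectation value of ZYZ is 0.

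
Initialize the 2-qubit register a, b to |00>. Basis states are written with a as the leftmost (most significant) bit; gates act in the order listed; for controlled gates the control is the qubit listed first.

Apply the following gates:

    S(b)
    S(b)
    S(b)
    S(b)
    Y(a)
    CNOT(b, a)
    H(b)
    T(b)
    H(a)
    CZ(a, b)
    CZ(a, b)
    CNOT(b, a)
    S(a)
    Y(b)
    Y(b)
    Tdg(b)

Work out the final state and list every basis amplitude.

After the circuit, the state carries amplitude I/2 on |00>, -I/2 on |01>, 1/2 on |10>, -1/2 on |11>.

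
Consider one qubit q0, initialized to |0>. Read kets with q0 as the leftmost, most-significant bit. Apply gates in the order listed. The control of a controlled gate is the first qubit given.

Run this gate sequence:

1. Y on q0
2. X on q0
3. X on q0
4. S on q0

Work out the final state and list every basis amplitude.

The final amplitudes are 0 on |0>, -1 on |1>. Key observation: the block from step 2 through step 3 cancels to the identity and can be dropped.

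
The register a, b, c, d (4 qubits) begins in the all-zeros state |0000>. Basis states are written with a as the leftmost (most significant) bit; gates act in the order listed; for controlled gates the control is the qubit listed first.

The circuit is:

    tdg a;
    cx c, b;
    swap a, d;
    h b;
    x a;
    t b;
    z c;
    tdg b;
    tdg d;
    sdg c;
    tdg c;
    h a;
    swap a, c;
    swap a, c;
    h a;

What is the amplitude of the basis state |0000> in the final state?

The final state's coefficient on |0000> equals 0. Key observation: the block from step 12 through step 15 cancels to the identity and can be dropped.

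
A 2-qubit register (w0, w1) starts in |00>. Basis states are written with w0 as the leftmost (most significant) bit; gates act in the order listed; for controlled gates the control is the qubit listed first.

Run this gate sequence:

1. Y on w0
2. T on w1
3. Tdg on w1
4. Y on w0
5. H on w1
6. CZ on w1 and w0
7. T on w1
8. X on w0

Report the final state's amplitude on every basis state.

The final amplitudes are 0 on |00>, 0 on |01>, sqrt(2)/2 on |10>, sqrt(2)*exp(I*pi/4)/2 on |11>. Key observation: the block from step 1 through step 4 cancels to the identity and can be dropped.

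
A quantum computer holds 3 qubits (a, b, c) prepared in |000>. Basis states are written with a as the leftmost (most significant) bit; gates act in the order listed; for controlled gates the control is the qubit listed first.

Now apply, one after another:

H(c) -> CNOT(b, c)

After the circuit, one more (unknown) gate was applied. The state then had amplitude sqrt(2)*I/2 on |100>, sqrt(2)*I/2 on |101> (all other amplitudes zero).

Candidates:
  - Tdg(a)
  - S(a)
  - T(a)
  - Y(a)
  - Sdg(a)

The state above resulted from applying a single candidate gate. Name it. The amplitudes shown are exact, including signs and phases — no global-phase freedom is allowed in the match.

It was Y(a) that produced the state shown.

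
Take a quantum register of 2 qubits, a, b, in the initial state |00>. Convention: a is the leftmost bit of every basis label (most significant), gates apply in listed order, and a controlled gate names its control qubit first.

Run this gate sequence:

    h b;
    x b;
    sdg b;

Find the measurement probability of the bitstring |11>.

The probability of measuring |11> is 0.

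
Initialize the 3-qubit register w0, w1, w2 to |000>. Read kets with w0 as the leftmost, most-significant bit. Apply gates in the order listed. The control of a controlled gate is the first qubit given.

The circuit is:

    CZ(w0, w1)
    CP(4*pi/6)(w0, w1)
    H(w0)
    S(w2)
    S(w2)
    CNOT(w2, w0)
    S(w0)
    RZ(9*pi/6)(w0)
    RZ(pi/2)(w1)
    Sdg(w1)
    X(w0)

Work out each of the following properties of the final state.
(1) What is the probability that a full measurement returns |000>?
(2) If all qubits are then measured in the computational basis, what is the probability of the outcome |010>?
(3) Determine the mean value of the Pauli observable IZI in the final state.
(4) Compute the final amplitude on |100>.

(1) A full measurement returns |000> with probability 1/2.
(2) A full measurement returns |010> with probability 0.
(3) In the final state, IZI has expectation 1.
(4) |100> carries amplitude -sqrt(2)/2 in the final state.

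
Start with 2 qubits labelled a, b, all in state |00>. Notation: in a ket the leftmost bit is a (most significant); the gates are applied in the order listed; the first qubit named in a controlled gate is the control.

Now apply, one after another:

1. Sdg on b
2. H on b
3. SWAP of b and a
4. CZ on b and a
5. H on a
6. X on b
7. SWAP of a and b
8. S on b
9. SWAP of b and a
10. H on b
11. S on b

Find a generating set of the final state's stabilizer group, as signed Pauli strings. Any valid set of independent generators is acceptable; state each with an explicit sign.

One valid set of independent stabilizer generators is -IY, +ZI (any independent generating set of the same group is equally correct).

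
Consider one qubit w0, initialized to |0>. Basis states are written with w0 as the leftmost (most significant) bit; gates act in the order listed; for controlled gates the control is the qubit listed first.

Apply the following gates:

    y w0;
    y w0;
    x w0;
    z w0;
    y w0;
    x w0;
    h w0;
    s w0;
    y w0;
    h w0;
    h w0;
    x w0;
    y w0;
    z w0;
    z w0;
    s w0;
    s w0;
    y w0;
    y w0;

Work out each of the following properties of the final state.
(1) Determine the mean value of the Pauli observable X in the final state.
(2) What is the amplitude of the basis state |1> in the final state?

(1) The observable X averages to 0.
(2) |1> carries amplitude sqrt(2)*I/2 in the final state.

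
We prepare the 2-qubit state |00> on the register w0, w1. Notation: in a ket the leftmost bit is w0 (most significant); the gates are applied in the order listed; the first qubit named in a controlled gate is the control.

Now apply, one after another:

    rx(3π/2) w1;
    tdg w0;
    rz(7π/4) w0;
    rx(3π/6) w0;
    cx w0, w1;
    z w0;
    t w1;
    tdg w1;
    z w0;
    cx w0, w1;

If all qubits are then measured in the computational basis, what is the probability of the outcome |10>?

A full measurement returns |10> with probability 1/4. Key observation: gates 5-10 undo each other exactly, leaving only the rest of the circuit to track.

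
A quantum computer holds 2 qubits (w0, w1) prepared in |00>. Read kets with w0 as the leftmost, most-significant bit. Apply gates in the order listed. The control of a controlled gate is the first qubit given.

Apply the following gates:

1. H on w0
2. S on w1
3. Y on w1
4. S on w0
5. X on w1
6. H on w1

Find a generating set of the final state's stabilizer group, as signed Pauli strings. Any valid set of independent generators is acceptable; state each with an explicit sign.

The stabilizer group can be generated by +YI, +IX, among other valid generating sets.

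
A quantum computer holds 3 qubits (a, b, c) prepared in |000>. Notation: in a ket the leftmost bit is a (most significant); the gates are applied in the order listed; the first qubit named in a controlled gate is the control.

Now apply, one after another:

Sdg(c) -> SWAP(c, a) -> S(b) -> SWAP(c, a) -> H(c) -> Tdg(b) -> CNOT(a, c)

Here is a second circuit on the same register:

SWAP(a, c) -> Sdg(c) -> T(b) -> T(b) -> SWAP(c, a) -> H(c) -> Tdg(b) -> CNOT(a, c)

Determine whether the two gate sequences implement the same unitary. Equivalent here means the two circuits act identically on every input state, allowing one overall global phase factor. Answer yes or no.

No, they are not equivalent — no single phase factor reconciles the two unitaries.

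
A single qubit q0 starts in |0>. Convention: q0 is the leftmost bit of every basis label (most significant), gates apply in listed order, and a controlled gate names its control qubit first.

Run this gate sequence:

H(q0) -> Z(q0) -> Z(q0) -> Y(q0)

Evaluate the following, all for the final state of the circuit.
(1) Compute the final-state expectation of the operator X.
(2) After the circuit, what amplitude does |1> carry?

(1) In the final state, X has expectation -1.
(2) |1> carries amplitude sqrt(2)*I/2 in the final state.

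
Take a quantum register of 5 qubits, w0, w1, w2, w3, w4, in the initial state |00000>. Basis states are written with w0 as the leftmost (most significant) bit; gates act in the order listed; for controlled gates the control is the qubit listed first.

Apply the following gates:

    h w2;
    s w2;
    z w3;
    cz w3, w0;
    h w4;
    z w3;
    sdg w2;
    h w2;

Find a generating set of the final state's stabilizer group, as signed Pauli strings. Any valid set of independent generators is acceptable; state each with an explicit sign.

The final state is stabilized by the group generated by +IIIIX, +ZIIII, +IZIII, +IIZII, +IIIZI; other independent generating sets are equally valid.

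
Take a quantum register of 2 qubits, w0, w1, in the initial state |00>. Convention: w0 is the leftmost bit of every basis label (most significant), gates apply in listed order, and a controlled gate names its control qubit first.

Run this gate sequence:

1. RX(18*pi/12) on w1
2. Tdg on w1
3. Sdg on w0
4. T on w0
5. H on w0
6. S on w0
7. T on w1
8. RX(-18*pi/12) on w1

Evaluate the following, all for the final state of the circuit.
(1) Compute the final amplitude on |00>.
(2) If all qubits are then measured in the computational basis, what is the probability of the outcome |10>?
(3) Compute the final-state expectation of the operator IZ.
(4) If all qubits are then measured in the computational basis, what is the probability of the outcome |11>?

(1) The amplitude on |00> is sqrt(2)/2.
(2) A full measurement returns |10> with probability 1/2.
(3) The expectation value of IZ is 1.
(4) Outcome |11> occurs with probability 0.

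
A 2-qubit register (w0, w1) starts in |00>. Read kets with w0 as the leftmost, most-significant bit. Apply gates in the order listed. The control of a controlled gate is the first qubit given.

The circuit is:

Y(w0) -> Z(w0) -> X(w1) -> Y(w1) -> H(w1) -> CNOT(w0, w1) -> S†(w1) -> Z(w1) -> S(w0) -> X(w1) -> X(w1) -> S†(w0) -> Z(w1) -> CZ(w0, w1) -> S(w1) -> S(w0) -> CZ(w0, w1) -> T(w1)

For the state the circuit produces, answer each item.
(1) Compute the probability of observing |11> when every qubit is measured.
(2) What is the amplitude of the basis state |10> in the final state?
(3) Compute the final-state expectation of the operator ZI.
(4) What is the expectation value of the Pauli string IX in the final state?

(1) Outcome |11> occurs with probability 1/2. Key observation: steps 8-13 multiply out to the identity, so the circuit reduces to the remaining gates.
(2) The final state's coefficient on |10> equals -sqrt(2)*I/2.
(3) In the final state, ZI has expectation -1.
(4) In the final state, IX has expectation sqrt(2)/2.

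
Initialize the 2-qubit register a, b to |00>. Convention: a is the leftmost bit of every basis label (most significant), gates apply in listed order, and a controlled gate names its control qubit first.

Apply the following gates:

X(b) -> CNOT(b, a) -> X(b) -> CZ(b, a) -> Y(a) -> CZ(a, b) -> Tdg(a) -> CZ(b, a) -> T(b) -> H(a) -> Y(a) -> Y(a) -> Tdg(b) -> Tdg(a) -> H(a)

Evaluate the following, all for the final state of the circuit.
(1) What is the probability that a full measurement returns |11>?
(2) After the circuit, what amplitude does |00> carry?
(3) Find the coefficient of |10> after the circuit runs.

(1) Outcome |11> occurs with probability 0.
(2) The final state's coefficient on |00> equals -I/2 - exp(I*pi/4)/2.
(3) The final state's coefficient on |10> equals -I/2 + exp(I*pi/4)/2.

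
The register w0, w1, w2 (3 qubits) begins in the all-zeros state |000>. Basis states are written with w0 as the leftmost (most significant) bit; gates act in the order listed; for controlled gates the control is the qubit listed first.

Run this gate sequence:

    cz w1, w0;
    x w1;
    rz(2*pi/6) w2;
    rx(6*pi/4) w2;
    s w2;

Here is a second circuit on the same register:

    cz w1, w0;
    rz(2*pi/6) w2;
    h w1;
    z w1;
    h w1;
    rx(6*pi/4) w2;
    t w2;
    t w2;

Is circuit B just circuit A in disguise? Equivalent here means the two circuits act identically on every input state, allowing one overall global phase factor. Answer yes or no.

Yes — the two circuits implement the same unitary up to a global phase.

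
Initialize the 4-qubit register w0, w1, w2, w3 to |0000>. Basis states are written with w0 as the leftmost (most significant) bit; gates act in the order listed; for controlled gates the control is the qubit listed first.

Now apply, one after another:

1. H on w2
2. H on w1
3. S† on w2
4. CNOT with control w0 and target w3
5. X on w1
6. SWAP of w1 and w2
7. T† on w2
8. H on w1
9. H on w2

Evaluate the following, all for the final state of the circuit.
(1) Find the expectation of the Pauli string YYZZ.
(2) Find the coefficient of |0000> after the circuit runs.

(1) The expectation value of YYZZ is 0.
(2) |0000> carries amplitude 1/4 - I/4 - exp(I*pi/4)/4 - exp(3*I*pi/4)/4 in the final state.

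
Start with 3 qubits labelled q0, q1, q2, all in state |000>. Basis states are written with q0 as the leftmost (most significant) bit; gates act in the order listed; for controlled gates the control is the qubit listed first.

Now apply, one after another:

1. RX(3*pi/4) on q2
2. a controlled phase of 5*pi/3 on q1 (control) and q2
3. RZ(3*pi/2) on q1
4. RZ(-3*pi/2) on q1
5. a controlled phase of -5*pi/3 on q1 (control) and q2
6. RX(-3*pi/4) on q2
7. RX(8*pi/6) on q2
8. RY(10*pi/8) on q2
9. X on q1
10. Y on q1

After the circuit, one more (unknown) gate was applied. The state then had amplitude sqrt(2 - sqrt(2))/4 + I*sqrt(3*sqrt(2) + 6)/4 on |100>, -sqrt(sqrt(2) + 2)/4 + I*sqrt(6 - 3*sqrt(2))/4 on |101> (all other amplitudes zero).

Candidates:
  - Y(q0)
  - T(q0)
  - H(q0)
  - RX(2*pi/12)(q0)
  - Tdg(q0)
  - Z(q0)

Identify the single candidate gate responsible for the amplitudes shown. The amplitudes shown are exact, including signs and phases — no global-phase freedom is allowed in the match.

It was Y(q0) that produced the state shown. Key observation: the block from step 1 through step 6 cancels to the identity and can be dropped.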